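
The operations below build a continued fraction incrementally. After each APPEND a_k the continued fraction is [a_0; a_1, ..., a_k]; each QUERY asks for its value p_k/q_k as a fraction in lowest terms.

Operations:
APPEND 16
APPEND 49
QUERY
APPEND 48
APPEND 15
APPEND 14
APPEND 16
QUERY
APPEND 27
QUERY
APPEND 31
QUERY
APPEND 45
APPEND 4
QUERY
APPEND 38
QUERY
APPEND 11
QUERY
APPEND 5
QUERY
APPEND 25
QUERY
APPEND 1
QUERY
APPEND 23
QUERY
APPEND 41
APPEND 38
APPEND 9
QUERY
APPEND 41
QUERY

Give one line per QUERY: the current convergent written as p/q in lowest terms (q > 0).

APPEND 16: p_0 = 16·1 + 0 = 16, q_0 = 16·0 + 1 = 1 → 16/1
APPEND 49: p_1 = 49·16 + 1 = 785, q_1 = 49·1 + 0 = 49 → 785/49
APPEND 48: p_2 = 48·785 + 16 = 37696, q_2 = 48·49 + 1 = 2353 → 37696/2353
APPEND 15: p_3 = 15·37696 + 785 = 566225, q_3 = 15·2353 + 49 = 35344 → 566225/35344
APPEND 14: p_4 = 14·566225 + 37696 = 7964846, q_4 = 14·35344 + 2353 = 497169 → 7964846/497169
APPEND 16: p_5 = 16·7964846 + 566225 = 128003761, q_5 = 16·497169 + 35344 = 7990048 → 128003761/7990048
APPEND 27: p_6 = 27·128003761 + 7964846 = 3464066393, q_6 = 27·7990048 + 497169 = 216228465 → 3464066393/216228465
APPEND 31: p_7 = 31·3464066393 + 128003761 = 107514061944, q_7 = 31·216228465 + 7990048 = 6711072463 → 107514061944/6711072463
APPEND 45: p_8 = 45·107514061944 + 3464066393 = 4841596853873, q_8 = 45·6711072463 + 216228465 = 302214489300 → 4841596853873/302214489300
APPEND 4: p_9 = 4·4841596853873 + 107514061944 = 19473901477436, q_9 = 4·302214489300 + 6711072463 = 1215569029663 → 19473901477436/1215569029663
APPEND 38: p_10 = 38·19473901477436 + 4841596853873 = 744849852996441, q_10 = 38·1215569029663 + 302214489300 = 46493837616494 → 744849852996441/46493837616494
APPEND 11: p_11 = 11·744849852996441 + 19473901477436 = 8212822284438287, q_11 = 11·46493837616494 + 1215569029663 = 512647782811097 → 8212822284438287/512647782811097
APPEND 5: p_12 = 5·8212822284438287 + 744849852996441 = 41808961275187876, q_12 = 5·512647782811097 + 46493837616494 = 2609732751671979 → 41808961275187876/2609732751671979
APPEND 25: p_13 = 25·41808961275187876 + 8212822284438287 = 1053436854164135187, q_13 = 25·2609732751671979 + 512647782811097 = 65755966574610572 → 1053436854164135187/65755966574610572
APPEND 1: p_14 = 1·1053436854164135187 + 41808961275187876 = 1095245815439323063, q_14 = 1·65755966574610572 + 2609732751671979 = 68365699326282551 → 1095245815439323063/68365699326282551
APPEND 23: p_15 = 23·1095245815439323063 + 1053436854164135187 = 26244090609268565636, q_15 = 23·68365699326282551 + 65755966574610572 = 1638167051079109245 → 26244090609268565636/1638167051079109245
APPEND 41: p_16 = 41·26244090609268565636 + 1095245815439323063 = 1077102960795450514139, q_16 = 41·1638167051079109245 + 68365699326282551 = 67233214793569761596 → 1077102960795450514139/67233214793569761596
APPEND 38: p_17 = 38·1077102960795450514139 + 26244090609268565636 = 40956156600836388102918, q_17 = 38·67233214793569761596 + 1638167051079109245 = 2556500329206730049893 → 40956156600836388102918/2556500329206730049893
APPEND 9: p_18 = 9·40956156600836388102918 + 1077102960795450514139 = 369682512368322943440401, q_18 = 9·2556500329206730049893 + 67233214793569761596 = 23075736177654140210633 → 369682512368322943440401/23075736177654140210633
APPEND 41: p_19 = 41·369682512368322943440401 + 40956156600836388102918 = 15197939163702077069159359, q_19 = 41·23075736177654140210633 + 2556500329206730049893 = 948661683613026478685846 → 15197939163702077069159359/948661683613026478685846

785/49
128003761/7990048
3464066393/216228465
107514061944/6711072463
19473901477436/1215569029663
744849852996441/46493837616494
8212822284438287/512647782811097
41808961275187876/2609732751671979
1053436854164135187/65755966574610572
1095245815439323063/68365699326282551
26244090609268565636/1638167051079109245
369682512368322943440401/23075736177654140210633
15197939163702077069159359/948661683613026478685846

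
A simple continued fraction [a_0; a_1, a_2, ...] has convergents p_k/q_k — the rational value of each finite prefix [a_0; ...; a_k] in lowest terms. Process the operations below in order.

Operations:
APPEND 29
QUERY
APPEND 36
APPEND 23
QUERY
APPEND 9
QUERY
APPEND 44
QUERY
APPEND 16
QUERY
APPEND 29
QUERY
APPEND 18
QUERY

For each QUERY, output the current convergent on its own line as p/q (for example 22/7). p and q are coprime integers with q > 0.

29/1
24064/829
217621/7497
9599388/330697
153807829/5298649
4470026429/153991518
80614283551/2777145973

APPEND 29: p_0 = 29·1 + 0 = 29, q_0 = 29·0 + 1 = 1 → 29/1
APPEND 36: p_1 = 36·29 + 1 = 1045, q_1 = 36·1 + 0 = 36 → 1045/36
APPEND 23: p_2 = 23·1045 + 29 = 24064, q_2 = 23·36 + 1 = 829 → 24064/829
APPEND 9: p_3 = 9·24064 + 1045 = 217621, q_3 = 9·829 + 36 = 7497 → 217621/7497
APPEND 44: p_4 = 44·217621 + 24064 = 9599388, q_4 = 44·7497 + 829 = 330697 → 9599388/330697
APPEND 16: p_5 = 16·9599388 + 217621 = 153807829, q_5 = 16·330697 + 7497 = 5298649 → 153807829/5298649
APPEND 29: p_6 = 29·153807829 + 9599388 = 4470026429, q_6 = 29·5298649 + 330697 = 153991518 → 4470026429/153991518
APPEND 18: p_7 = 18·4470026429 + 153807829 = 80614283551, q_7 = 18·153991518 + 5298649 = 2777145973 → 80614283551/2777145973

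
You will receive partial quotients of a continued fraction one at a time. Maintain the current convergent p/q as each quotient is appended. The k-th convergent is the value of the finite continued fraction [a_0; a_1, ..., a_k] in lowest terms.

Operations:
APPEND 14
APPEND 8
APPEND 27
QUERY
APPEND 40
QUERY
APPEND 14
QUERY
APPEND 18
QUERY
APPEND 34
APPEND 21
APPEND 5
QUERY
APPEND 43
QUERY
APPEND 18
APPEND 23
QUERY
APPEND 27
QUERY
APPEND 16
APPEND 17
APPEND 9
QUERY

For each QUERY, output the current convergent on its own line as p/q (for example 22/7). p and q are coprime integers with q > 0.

3065/217
122713/8688
1721047/121849
31101559/2201970
112427957413/7959825724
4856675925431/343849473511
2018106352074364/142880607498717
54576404100622999/3863973652814281
135278235719060128583/9577610456964519331

APPEND 14: p_0 = 14·1 + 0 = 14, q_0 = 14·0 + 1 = 1 → 14/1
APPEND 8: p_1 = 8·14 + 1 = 113, q_1 = 8·1 + 0 = 8 → 113/8
APPEND 27: p_2 = 27·113 + 14 = 3065, q_2 = 27·8 + 1 = 217 → 3065/217
APPEND 40: p_3 = 40·3065 + 113 = 122713, q_3 = 40·217 + 8 = 8688 → 122713/8688
APPEND 14: p_4 = 14·122713 + 3065 = 1721047, q_4 = 14·8688 + 217 = 121849 → 1721047/121849
APPEND 18: p_5 = 18·1721047 + 122713 = 31101559, q_5 = 18·121849 + 8688 = 2201970 → 31101559/2201970
APPEND 34: p_6 = 34·31101559 + 1721047 = 1059174053, q_6 = 34·2201970 + 121849 = 74988829 → 1059174053/74988829
APPEND 21: p_7 = 21·1059174053 + 31101559 = 22273756672, q_7 = 21·74988829 + 2201970 = 1576967379 → 22273756672/1576967379
APPEND 5: p_8 = 5·22273756672 + 1059174053 = 112427957413, q_8 = 5·1576967379 + 74988829 = 7959825724 → 112427957413/7959825724
APPEND 43: p_9 = 43·112427957413 + 22273756672 = 4856675925431, q_9 = 43·7959825724 + 1576967379 = 343849473511 → 4856675925431/343849473511
APPEND 18: p_10 = 18·4856675925431 + 112427957413 = 87532594615171, q_10 = 18·343849473511 + 7959825724 = 6197250348922 → 87532594615171/6197250348922
APPEND 23: p_11 = 23·87532594615171 + 4856675925431 = 2018106352074364, q_11 = 23·6197250348922 + 343849473511 = 142880607498717 → 2018106352074364/142880607498717
APPEND 27: p_12 = 27·2018106352074364 + 87532594615171 = 54576404100622999, q_12 = 27·142880607498717 + 6197250348922 = 3863973652814281 → 54576404100622999/3863973652814281
APPEND 16: p_13 = 16·54576404100622999 + 2018106352074364 = 875240571962042348, q_13 = 16·3863973652814281 + 142880607498717 = 61966459052527213 → 875240571962042348/61966459052527213
APPEND 17: p_14 = 17·875240571962042348 + 54576404100622999 = 14933666127455342915, q_14 = 17·61966459052527213 + 3863973652814281 = 1057293777545776902 → 14933666127455342915/1057293777545776902
APPEND 9: p_15 = 9·14933666127455342915 + 875240571962042348 = 135278235719060128583, q_15 = 9·1057293777545776902 + 61966459052527213 = 9577610456964519331 → 135278235719060128583/9577610456964519331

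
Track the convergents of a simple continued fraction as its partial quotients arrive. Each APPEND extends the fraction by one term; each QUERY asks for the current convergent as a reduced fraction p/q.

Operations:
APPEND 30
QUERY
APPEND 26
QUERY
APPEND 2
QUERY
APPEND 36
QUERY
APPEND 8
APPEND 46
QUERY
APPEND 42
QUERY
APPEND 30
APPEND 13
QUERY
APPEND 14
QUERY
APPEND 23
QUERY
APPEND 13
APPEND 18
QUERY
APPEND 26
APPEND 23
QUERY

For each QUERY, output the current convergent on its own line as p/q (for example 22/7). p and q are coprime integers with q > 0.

30/1
781/26
1592/53
58093/1934
21509549/716084
903867394/30091053
353691775191/11774910815
4978822384043/165752199084
114866606608180/3824075489747
27083271355835074/901641279674057
16257339170435888135/541230337396773428

APPEND 30: p_0 = 30·1 + 0 = 30, q_0 = 30·0 + 1 = 1 → 30/1
APPEND 26: p_1 = 26·30 + 1 = 781, q_1 = 26·1 + 0 = 26 → 781/26
APPEND 2: p_2 = 2·781 + 30 = 1592, q_2 = 2·26 + 1 = 53 → 1592/53
APPEND 36: p_3 = 36·1592 + 781 = 58093, q_3 = 36·53 + 26 = 1934 → 58093/1934
APPEND 8: p_4 = 8·58093 + 1592 = 466336, q_4 = 8·1934 + 53 = 15525 → 466336/15525
APPEND 46: p_5 = 46·466336 + 58093 = 21509549, q_5 = 46·15525 + 1934 = 716084 → 21509549/716084
APPEND 42: p_6 = 42·21509549 + 466336 = 903867394, q_6 = 42·716084 + 15525 = 30091053 → 903867394/30091053
APPEND 30: p_7 = 30·903867394 + 21509549 = 27137531369, q_7 = 30·30091053 + 716084 = 903447674 → 27137531369/903447674
APPEND 13: p_8 = 13·27137531369 + 903867394 = 353691775191, q_8 = 13·903447674 + 30091053 = 11774910815 → 353691775191/11774910815
APPEND 14: p_9 = 14·353691775191 + 27137531369 = 4978822384043, q_9 = 14·11774910815 + 903447674 = 165752199084 → 4978822384043/165752199084
APPEND 23: p_10 = 23·4978822384043 + 353691775191 = 114866606608180, q_10 = 23·165752199084 + 11774910815 = 3824075489747 → 114866606608180/3824075489747
APPEND 13: p_11 = 13·114866606608180 + 4978822384043 = 1498244708290383, q_11 = 13·3824075489747 + 165752199084 = 49878733565795 → 1498244708290383/49878733565795
APPEND 18: p_12 = 18·1498244708290383 + 114866606608180 = 27083271355835074, q_12 = 18·49878733565795 + 3824075489747 = 901641279674057 → 27083271355835074/901641279674057
APPEND 26: p_13 = 26·27083271355835074 + 1498244708290383 = 705663299960002307, q_13 = 26·901641279674057 + 49878733565795 = 23492552005091277 → 705663299960002307/23492552005091277
APPEND 23: p_14 = 23·705663299960002307 + 27083271355835074 = 16257339170435888135, q_14 = 23·23492552005091277 + 901641279674057 = 541230337396773428 → 16257339170435888135/541230337396773428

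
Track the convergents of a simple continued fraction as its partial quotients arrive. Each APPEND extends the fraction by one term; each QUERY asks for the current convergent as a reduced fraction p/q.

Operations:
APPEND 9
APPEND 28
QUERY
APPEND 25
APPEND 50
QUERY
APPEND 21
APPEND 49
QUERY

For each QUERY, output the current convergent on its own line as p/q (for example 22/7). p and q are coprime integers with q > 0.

APPEND 9: p_0 = 9·1 + 0 = 9, q_0 = 9·0 + 1 = 1 → 9/1
APPEND 28: p_1 = 28·9 + 1 = 253, q_1 = 28·1 + 0 = 28 → 253/28
APPEND 25: p_2 = 25·253 + 9 = 6334, q_2 = 25·28 + 1 = 701 → 6334/701
APPEND 50: p_3 = 50·6334 + 253 = 316953, q_3 = 50·701 + 28 = 35078 → 316953/35078
APPEND 21: p_4 = 21·316953 + 6334 = 6662347, q_4 = 21·35078 + 701 = 737339 → 6662347/737339
APPEND 49: p_5 = 49·6662347 + 316953 = 326771956, q_5 = 49·737339 + 35078 = 36164689 → 326771956/36164689

253/28
316953/35078
326771956/36164689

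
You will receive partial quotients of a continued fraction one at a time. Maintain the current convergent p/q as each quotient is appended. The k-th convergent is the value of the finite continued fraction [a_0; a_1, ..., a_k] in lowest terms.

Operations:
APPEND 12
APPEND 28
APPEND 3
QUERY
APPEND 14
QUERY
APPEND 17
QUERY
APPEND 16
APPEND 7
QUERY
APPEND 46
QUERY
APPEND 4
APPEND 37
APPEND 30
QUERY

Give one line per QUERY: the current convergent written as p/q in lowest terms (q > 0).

1023/85
14659/1218
250226/20791
28378151/2357909
1309413221/108797688
5889842876515/489380493011

APPEND 12: p_0 = 12·1 + 0 = 12, q_0 = 12·0 + 1 = 1 → 12/1
APPEND 28: p_1 = 28·12 + 1 = 337, q_1 = 28·1 + 0 = 28 → 337/28
APPEND 3: p_2 = 3·337 + 12 = 1023, q_2 = 3·28 + 1 = 85 → 1023/85
APPEND 14: p_3 = 14·1023 + 337 = 14659, q_3 = 14·85 + 28 = 1218 → 14659/1218
APPEND 17: p_4 = 17·14659 + 1023 = 250226, q_4 = 17·1218 + 85 = 20791 → 250226/20791
APPEND 16: p_5 = 16·250226 + 14659 = 4018275, q_5 = 16·20791 + 1218 = 333874 → 4018275/333874
APPEND 7: p_6 = 7·4018275 + 250226 = 28378151, q_6 = 7·333874 + 20791 = 2357909 → 28378151/2357909
APPEND 46: p_7 = 46·28378151 + 4018275 = 1309413221, q_7 = 46·2357909 + 333874 = 108797688 → 1309413221/108797688
APPEND 4: p_8 = 4·1309413221 + 28378151 = 5266031035, q_8 = 4·108797688 + 2357909 = 437548661 → 5266031035/437548661
APPEND 37: p_9 = 37·5266031035 + 1309413221 = 196152561516, q_9 = 37·437548661 + 108797688 = 16298098145 → 196152561516/16298098145
APPEND 30: p_10 = 30·196152561516 + 5266031035 = 5889842876515, q_10 = 30·16298098145 + 437548661 = 489380493011 → 5889842876515/489380493011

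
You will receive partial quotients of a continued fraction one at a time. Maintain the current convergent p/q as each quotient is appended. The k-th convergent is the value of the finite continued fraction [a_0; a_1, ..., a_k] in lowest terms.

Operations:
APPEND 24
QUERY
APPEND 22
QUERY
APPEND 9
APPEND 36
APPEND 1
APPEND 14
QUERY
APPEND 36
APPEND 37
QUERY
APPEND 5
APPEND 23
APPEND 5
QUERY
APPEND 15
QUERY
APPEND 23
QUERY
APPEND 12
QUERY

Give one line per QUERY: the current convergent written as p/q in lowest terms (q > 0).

APPEND 24: p_0 = 24·1 + 0 = 24, q_0 = 24·0 + 1 = 1 → 24/1
APPEND 22: p_1 = 22·24 + 1 = 529, q_1 = 22·1 + 0 = 22 → 529/22
APPEND 9: p_2 = 9·529 + 24 = 4785, q_2 = 9·22 + 1 = 199 → 4785/199
APPEND 36: p_3 = 36·4785 + 529 = 172789, q_3 = 36·199 + 22 = 7186 → 172789/7186
APPEND 1: p_4 = 1·172789 + 4785 = 177574, q_4 = 1·7186 + 199 = 7385 → 177574/7385
APPEND 14: p_5 = 14·177574 + 172789 = 2658825, q_5 = 14·7385 + 7186 = 110576 → 2658825/110576
APPEND 36: p_6 = 36·2658825 + 177574 = 95895274, q_6 = 36·110576 + 7385 = 3988121 → 95895274/3988121
APPEND 37: p_7 = 37·95895274 + 2658825 = 3550783963, q_7 = 37·3988121 + 110576 = 147671053 → 3550783963/147671053
APPEND 5: p_8 = 5·3550783963 + 95895274 = 17849815089, q_8 = 5·147671053 + 3988121 = 742343386 → 17849815089/742343386
APPEND 23: p_9 = 23·17849815089 + 3550783963 = 414096531010, q_9 = 23·742343386 + 147671053 = 17221568931 → 414096531010/17221568931
APPEND 5: p_10 = 5·414096531010 + 17849815089 = 2088332470139, q_10 = 5·17221568931 + 742343386 = 86850188041 → 2088332470139/86850188041
APPEND 15: p_11 = 15·2088332470139 + 414096531010 = 31739083583095, q_11 = 15·86850188041 + 17221568931 = 1319974389546 → 31739083583095/1319974389546
APPEND 23: p_12 = 23·31739083583095 + 2088332470139 = 732087254881324, q_12 = 23·1319974389546 + 86850188041 = 30446261147599 → 732087254881324/30446261147599
APPEND 12: p_13 = 12·732087254881324 + 31739083583095 = 8816786142158983, q_13 = 12·30446261147599 + 1319974389546 = 366675108160734 → 8816786142158983/366675108160734

24/1
529/22
2658825/110576
3550783963/147671053
2088332470139/86850188041
31739083583095/1319974389546
732087254881324/30446261147599
8816786142158983/366675108160734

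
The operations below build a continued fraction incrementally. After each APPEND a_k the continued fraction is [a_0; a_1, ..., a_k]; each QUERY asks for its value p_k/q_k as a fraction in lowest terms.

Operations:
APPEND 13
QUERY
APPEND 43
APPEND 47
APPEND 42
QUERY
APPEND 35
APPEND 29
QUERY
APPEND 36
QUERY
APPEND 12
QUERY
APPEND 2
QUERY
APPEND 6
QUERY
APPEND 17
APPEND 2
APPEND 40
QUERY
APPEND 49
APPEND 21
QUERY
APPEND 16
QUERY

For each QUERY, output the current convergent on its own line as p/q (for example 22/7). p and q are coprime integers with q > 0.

13/1
1106546/84967
1125014393/86385110
40539273591/3112839827
487596297485/37440463034
1015731868561/77993765895
6581987508851/505403058404
9408950581395308/722473628795963
9696099520394652287/744522584645936420
155598863305829353591/11947780407240560837

APPEND 13: p_0 = 13·1 + 0 = 13, q_0 = 13·0 + 1 = 1 → 13/1
APPEND 43: p_1 = 43·13 + 1 = 560, q_1 = 43·1 + 0 = 43 → 560/43
APPEND 47: p_2 = 47·560 + 13 = 26333, q_2 = 47·43 + 1 = 2022 → 26333/2022
APPEND 42: p_3 = 42·26333 + 560 = 1106546, q_3 = 42·2022 + 43 = 84967 → 1106546/84967
APPEND 35: p_4 = 35·1106546 + 26333 = 38755443, q_4 = 35·84967 + 2022 = 2975867 → 38755443/2975867
APPEND 29: p_5 = 29·38755443 + 1106546 = 1125014393, q_5 = 29·2975867 + 84967 = 86385110 → 1125014393/86385110
APPEND 36: p_6 = 36·1125014393 + 38755443 = 40539273591, q_6 = 36·86385110 + 2975867 = 3112839827 → 40539273591/3112839827
APPEND 12: p_7 = 12·40539273591 + 1125014393 = 487596297485, q_7 = 12·3112839827 + 86385110 = 37440463034 → 487596297485/37440463034
APPEND 2: p_8 = 2·487596297485 + 40539273591 = 1015731868561, q_8 = 2·37440463034 + 3112839827 = 77993765895 → 1015731868561/77993765895
APPEND 6: p_9 = 6·1015731868561 + 487596297485 = 6581987508851, q_9 = 6·77993765895 + 37440463034 = 505403058404 → 6581987508851/505403058404
APPEND 17: p_10 = 17·6581987508851 + 1015731868561 = 112909519519028, q_10 = 17·505403058404 + 77993765895 = 8669845758763 → 112909519519028/8669845758763
APPEND 2: p_11 = 2·112909519519028 + 6581987508851 = 232401026546907, q_11 = 2·8669845758763 + 505403058404 = 17845094575930 → 232401026546907/17845094575930
APPEND 40: p_12 = 40·232401026546907 + 112909519519028 = 9408950581395308, q_12 = 40·17845094575930 + 8669845758763 = 722473628795963 → 9408950581395308/722473628795963
APPEND 49: p_13 = 49·9408950581395308 + 232401026546907 = 461270979514916999, q_13 = 49·722473628795963 + 17845094575930 = 35419052905578117 → 461270979514916999/35419052905578117
APPEND 21: p_14 = 21·461270979514916999 + 9408950581395308 = 9696099520394652287, q_14 = 21·35419052905578117 + 722473628795963 = 744522584645936420 → 9696099520394652287/744522584645936420
APPEND 16: p_15 = 16·9696099520394652287 + 461270979514916999 = 155598863305829353591, q_15 = 16·744522584645936420 + 35419052905578117 = 11947780407240560837 → 155598863305829353591/11947780407240560837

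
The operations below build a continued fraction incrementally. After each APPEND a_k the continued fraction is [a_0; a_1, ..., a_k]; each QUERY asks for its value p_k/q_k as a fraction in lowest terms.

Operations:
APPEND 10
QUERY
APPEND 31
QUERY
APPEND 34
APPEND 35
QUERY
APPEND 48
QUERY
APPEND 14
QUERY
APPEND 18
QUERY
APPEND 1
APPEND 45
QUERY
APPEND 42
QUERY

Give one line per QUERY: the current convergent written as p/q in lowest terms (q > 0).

APPEND 10: p_0 = 10·1 + 0 = 10, q_0 = 10·0 + 1 = 1 → 10/1
APPEND 31: p_1 = 31·10 + 1 = 311, q_1 = 31·1 + 0 = 31 → 311/31
APPEND 34: p_2 = 34·311 + 10 = 10584, q_2 = 34·31 + 1 = 1055 → 10584/1055
APPEND 35: p_3 = 35·10584 + 311 = 370751, q_3 = 35·1055 + 31 = 36956 → 370751/36956
APPEND 48: p_4 = 48·370751 + 10584 = 17806632, q_4 = 48·36956 + 1055 = 1774943 → 17806632/1774943
APPEND 14: p_5 = 14·17806632 + 370751 = 249663599, q_5 = 14·1774943 + 36956 = 24886158 → 249663599/24886158
APPEND 18: p_6 = 18·249663599 + 17806632 = 4511751414, q_6 = 18·24886158 + 1774943 = 449725787 → 4511751414/449725787
APPEND 1: p_7 = 1·4511751414 + 249663599 = 4761415013, q_7 = 1·449725787 + 24886158 = 474611945 → 4761415013/474611945
APPEND 45: p_8 = 45·4761415013 + 4511751414 = 218775426999, q_8 = 45·474611945 + 449725787 = 21807263312 → 218775426999/21807263312
APPEND 42: p_9 = 42·218775426999 + 4761415013 = 9193329348971, q_9 = 42·21807263312 + 474611945 = 916379671049 → 9193329348971/916379671049

10/1
311/31
370751/36956
17806632/1774943
249663599/24886158
4511751414/449725787
218775426999/21807263312
9193329348971/916379671049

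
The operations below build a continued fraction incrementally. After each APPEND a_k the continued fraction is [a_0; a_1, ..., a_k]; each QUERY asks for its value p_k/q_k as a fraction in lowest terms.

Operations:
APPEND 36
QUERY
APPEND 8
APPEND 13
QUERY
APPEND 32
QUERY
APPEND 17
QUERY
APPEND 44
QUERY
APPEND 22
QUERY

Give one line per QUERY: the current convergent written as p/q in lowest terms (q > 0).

APPEND 36: p_0 = 36·1 + 0 = 36, q_0 = 36·0 + 1 = 1 → 36/1
APPEND 8: p_1 = 8·36 + 1 = 289, q_1 = 8·1 + 0 = 8 → 289/8
APPEND 13: p_2 = 13·289 + 36 = 3793, q_2 = 13·8 + 1 = 105 → 3793/105
APPEND 32: p_3 = 32·3793 + 289 = 121665, q_3 = 32·105 + 8 = 3368 → 121665/3368
APPEND 17: p_4 = 17·121665 + 3793 = 2072098, q_4 = 17·3368 + 105 = 57361 → 2072098/57361
APPEND 44: p_5 = 44·2072098 + 121665 = 91293977, q_5 = 44·57361 + 3368 = 2527252 → 91293977/2527252
APPEND 22: p_6 = 22·91293977 + 2072098 = 2010539592, q_6 = 22·2527252 + 57361 = 55656905 → 2010539592/55656905

36/1
3793/105
121665/3368
2072098/57361
91293977/2527252
2010539592/55656905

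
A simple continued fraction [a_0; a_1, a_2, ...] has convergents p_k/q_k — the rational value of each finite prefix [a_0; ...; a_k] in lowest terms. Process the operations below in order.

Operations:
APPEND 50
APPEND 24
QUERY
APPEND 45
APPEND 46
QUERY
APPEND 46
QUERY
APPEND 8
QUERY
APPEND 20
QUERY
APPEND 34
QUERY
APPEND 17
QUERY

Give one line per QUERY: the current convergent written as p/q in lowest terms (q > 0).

1201/24
2489571/49750
114574361/2289581
919084459/18366398
18496263541/369617541
629792044853/12585362792
10724961026042/214320785005

APPEND 50: p_0 = 50·1 + 0 = 50, q_0 = 50·0 + 1 = 1 → 50/1
APPEND 24: p_1 = 24·50 + 1 = 1201, q_1 = 24·1 + 0 = 24 → 1201/24
APPEND 45: p_2 = 45·1201 + 50 = 54095, q_2 = 45·24 + 1 = 1081 → 54095/1081
APPEND 46: p_3 = 46·54095 + 1201 = 2489571, q_3 = 46·1081 + 24 = 49750 → 2489571/49750
APPEND 46: p_4 = 46·2489571 + 54095 = 114574361, q_4 = 46·49750 + 1081 = 2289581 → 114574361/2289581
APPEND 8: p_5 = 8·114574361 + 2489571 = 919084459, q_5 = 8·2289581 + 49750 = 18366398 → 919084459/18366398
APPEND 20: p_6 = 20·919084459 + 114574361 = 18496263541, q_6 = 20·18366398 + 2289581 = 369617541 → 18496263541/369617541
APPEND 34: p_7 = 34·18496263541 + 919084459 = 629792044853, q_7 = 34·369617541 + 18366398 = 12585362792 → 629792044853/12585362792
APPEND 17: p_8 = 17·629792044853 + 18496263541 = 10724961026042, q_8 = 17·12585362792 + 369617541 = 214320785005 → 10724961026042/214320785005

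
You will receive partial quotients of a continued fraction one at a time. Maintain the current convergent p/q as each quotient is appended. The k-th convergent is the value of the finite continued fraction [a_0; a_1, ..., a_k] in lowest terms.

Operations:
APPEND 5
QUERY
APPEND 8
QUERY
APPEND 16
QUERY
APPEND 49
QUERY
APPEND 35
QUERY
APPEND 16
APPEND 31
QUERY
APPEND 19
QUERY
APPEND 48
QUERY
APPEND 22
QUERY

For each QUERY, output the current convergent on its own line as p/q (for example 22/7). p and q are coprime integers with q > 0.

APPEND 5: p_0 = 5·1 + 0 = 5, q_0 = 5·0 + 1 = 1 → 5/1
APPEND 8: p_1 = 8·5 + 1 = 41, q_1 = 8·1 + 0 = 8 → 41/8
APPEND 16: p_2 = 16·41 + 5 = 661, q_2 = 16·8 + 1 = 129 → 661/129
APPEND 49: p_3 = 49·661 + 41 = 32430, q_3 = 49·129 + 8 = 6329 → 32430/6329
APPEND 35: p_4 = 35·32430 + 661 = 1135711, q_4 = 35·6329 + 129 = 221644 → 1135711/221644
APPEND 16: p_5 = 16·1135711 + 32430 = 18203806, q_5 = 16·221644 + 6329 = 3552633 → 18203806/3552633
APPEND 31: p_6 = 31·18203806 + 1135711 = 565453697, q_6 = 31·3552633 + 221644 = 110353267 → 565453697/110353267
APPEND 19: p_7 = 19·565453697 + 18203806 = 10761824049, q_7 = 19·110353267 + 3552633 = 2100264706 → 10761824049/2100264706
APPEND 48: p_8 = 48·10761824049 + 565453697 = 517133008049, q_8 = 48·2100264706 + 110353267 = 100923059155 → 517133008049/100923059155
APPEND 22: p_9 = 22·517133008049 + 10761824049 = 11387688001127, q_9 = 22·100923059155 + 2100264706 = 2222407566116 → 11387688001127/2222407566116

5/1
41/8
661/129
32430/6329
1135711/221644
565453697/110353267
10761824049/2100264706
517133008049/100923059155
11387688001127/2222407566116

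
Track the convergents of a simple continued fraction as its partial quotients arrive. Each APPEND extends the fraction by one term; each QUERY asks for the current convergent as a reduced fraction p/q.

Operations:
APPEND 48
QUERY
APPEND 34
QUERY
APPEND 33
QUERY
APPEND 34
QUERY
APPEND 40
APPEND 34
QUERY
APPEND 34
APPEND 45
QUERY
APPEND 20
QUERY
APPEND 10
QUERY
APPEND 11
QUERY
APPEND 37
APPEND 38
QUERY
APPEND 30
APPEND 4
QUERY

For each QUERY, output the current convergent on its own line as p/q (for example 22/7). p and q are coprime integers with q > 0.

APPEND 48: p_0 = 48·1 + 0 = 48, q_0 = 48·0 + 1 = 1 → 48/1
APPEND 34: p_1 = 34·48 + 1 = 1633, q_1 = 34·1 + 0 = 34 → 1633/34
APPEND 33: p_2 = 33·1633 + 48 = 53937, q_2 = 33·34 + 1 = 1123 → 53937/1123
APPEND 34: p_3 = 34·53937 + 1633 = 1835491, q_3 = 34·1123 + 34 = 38216 → 1835491/38216
APPEND 40: p_4 = 40·1835491 + 53937 = 73473577, q_4 = 40·38216 + 1123 = 1529763 → 73473577/1529763
APPEND 34: p_5 = 34·73473577 + 1835491 = 2499937109, q_5 = 34·1529763 + 38216 = 52050158 → 2499937109/52050158
APPEND 34: p_6 = 34·2499937109 + 73473577 = 85071335283, q_6 = 34·52050158 + 1529763 = 1771235135 → 85071335283/1771235135
APPEND 45: p_7 = 45·85071335283 + 2499937109 = 3830710024844, q_7 = 45·1771235135 + 52050158 = 79757631233 → 3830710024844/79757631233
APPEND 20: p_8 = 20·3830710024844 + 85071335283 = 76699271832163, q_8 = 20·79757631233 + 1771235135 = 1596923859795 → 76699271832163/1596923859795
APPEND 10: p_9 = 10·76699271832163 + 3830710024844 = 770823428346474, q_9 = 10·1596923859795 + 79757631233 = 16048996229183 → 770823428346474/16048996229183
APPEND 11: p_10 = 11·770823428346474 + 76699271832163 = 8555756983643377, q_10 = 11·16048996229183 + 1596923859795 = 178135882380808 → 8555756983643377/178135882380808
APPEND 37: p_11 = 37·8555756983643377 + 770823428346474 = 317333831823151423, q_11 = 37·178135882380808 + 16048996229183 = 6607076644319079 → 317333831823151423/6607076644319079
APPEND 38: p_12 = 38·317333831823151423 + 8555756983643377 = 12067241366263397451, q_12 = 38·6607076644319079 + 178135882380808 = 251247048366505810 → 12067241366263397451/251247048366505810
APPEND 30: p_13 = 30·12067241366263397451 + 317333831823151423 = 362334574819725074953, q_13 = 30·251247048366505810 + 6607076644319079 = 7544018527639493379 → 362334574819725074953/7544018527639493379
APPEND 4: p_14 = 4·362334574819725074953 + 12067241366263397451 = 1461405540645163697263, q_14 = 4·7544018527639493379 + 251247048366505810 = 30427321158924479326 → 1461405540645163697263/30427321158924479326

48/1
1633/34
53937/1123
1835491/38216
2499937109/52050158
3830710024844/79757631233
76699271832163/1596923859795
770823428346474/16048996229183
8555756983643377/178135882380808
12067241366263397451/251247048366505810
1461405540645163697263/30427321158924479326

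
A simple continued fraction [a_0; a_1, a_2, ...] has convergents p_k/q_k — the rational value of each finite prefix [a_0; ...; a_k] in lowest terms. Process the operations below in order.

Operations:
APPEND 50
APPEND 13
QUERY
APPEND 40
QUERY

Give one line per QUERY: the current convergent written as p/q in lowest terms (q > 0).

651/13
26090/521

APPEND 50: p_0 = 50·1 + 0 = 50, q_0 = 50·0 + 1 = 1 → 50/1
APPEND 13: p_1 = 13·50 + 1 = 651, q_1 = 13·1 + 0 = 13 → 651/13
APPEND 40: p_2 = 40·651 + 50 = 26090, q_2 = 40·13 + 1 = 521 → 26090/521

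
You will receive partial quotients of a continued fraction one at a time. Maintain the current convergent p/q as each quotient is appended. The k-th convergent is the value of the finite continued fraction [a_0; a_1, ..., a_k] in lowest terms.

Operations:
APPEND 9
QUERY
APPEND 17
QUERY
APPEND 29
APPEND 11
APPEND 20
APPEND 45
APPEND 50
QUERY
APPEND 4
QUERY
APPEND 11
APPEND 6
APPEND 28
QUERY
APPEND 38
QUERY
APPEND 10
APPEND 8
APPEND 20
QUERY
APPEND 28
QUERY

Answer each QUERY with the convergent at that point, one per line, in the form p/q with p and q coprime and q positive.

APPEND 9: p_0 = 9·1 + 0 = 9, q_0 = 9·0 + 1 = 1 → 9/1
APPEND 17: p_1 = 17·9 + 1 = 154, q_1 = 17·1 + 0 = 17 → 154/17
APPEND 29: p_2 = 29·154 + 9 = 4475, q_2 = 29·17 + 1 = 494 → 4475/494
APPEND 11: p_3 = 11·4475 + 154 = 49379, q_3 = 11·494 + 17 = 5451 → 49379/5451
APPEND 20: p_4 = 20·49379 + 4475 = 992055, q_4 = 20·5451 + 494 = 109514 → 992055/109514
APPEND 45: p_5 = 45·992055 + 49379 = 44691854, q_5 = 45·109514 + 5451 = 4933581 → 44691854/4933581
APPEND 50: p_6 = 50·44691854 + 992055 = 2235584755, q_6 = 50·4933581 + 109514 = 246788564 → 2235584755/246788564
APPEND 4: p_7 = 4·2235584755 + 44691854 = 8987030874, q_7 = 4·246788564 + 4933581 = 992087837 → 8987030874/992087837
APPEND 11: p_8 = 11·8987030874 + 2235584755 = 101092924369, q_8 = 11·992087837 + 246788564 = 11159754771 → 101092924369/11159754771
APPEND 6: p_9 = 6·101092924369 + 8987030874 = 615544577088, q_9 = 6·11159754771 + 992087837 = 67950616463 → 615544577088/67950616463
APPEND 28: p_10 = 28·615544577088 + 101092924369 = 17336341082833, q_10 = 28·67950616463 + 11159754771 = 1913777015735 → 17336341082833/1913777015735
APPEND 38: p_11 = 38·17336341082833 + 615544577088 = 659396505724742, q_11 = 38·1913777015735 + 67950616463 = 72791477214393 → 659396505724742/72791477214393
APPEND 10: p_12 = 10·659396505724742 + 17336341082833 = 6611301398330253, q_12 = 10·72791477214393 + 1913777015735 = 729828549159665 → 6611301398330253/729828549159665
APPEND 8: p_13 = 8·6611301398330253 + 659396505724742 = 53549807692366766, q_13 = 8·729828549159665 + 72791477214393 = 5911419870491713 → 53549807692366766/5911419870491713
APPEND 20: p_14 = 20·53549807692366766 + 6611301398330253 = 1077607455245665573, q_14 = 20·5911419870491713 + 729828549159665 = 118958225958993925 → 1077607455245665573/118958225958993925
APPEND 28: p_15 = 28·1077607455245665573 + 53549807692366766 = 30226558554571002810, q_15 = 28·118958225958993925 + 5911419870491713 = 3336741746722321613 → 30226558554571002810/3336741746722321613

9/1
154/17
2235584755/246788564
8987030874/992087837
17336341082833/1913777015735
659396505724742/72791477214393
1077607455245665573/118958225958993925
30226558554571002810/3336741746722321613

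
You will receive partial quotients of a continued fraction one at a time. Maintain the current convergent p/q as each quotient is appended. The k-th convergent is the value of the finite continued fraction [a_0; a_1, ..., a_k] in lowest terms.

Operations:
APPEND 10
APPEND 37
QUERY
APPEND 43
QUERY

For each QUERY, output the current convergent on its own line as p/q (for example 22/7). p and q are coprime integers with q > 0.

APPEND 10: p_0 = 10·1 + 0 = 10, q_0 = 10·0 + 1 = 1 → 10/1
APPEND 37: p_1 = 37·10 + 1 = 371, q_1 = 37·1 + 0 = 37 → 371/37
APPEND 43: p_2 = 43·371 + 10 = 15963, q_2 = 43·37 + 1 = 1592 → 15963/1592

371/37
15963/1592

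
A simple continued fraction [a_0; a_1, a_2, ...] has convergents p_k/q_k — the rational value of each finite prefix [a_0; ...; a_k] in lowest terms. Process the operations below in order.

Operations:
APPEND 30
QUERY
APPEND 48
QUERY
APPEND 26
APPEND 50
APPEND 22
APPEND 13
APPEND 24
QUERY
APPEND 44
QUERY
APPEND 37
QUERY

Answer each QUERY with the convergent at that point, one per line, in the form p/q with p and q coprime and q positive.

APPEND 30: p_0 = 30·1 + 0 = 30, q_0 = 30·0 + 1 = 1 → 30/1
APPEND 48: p_1 = 48·30 + 1 = 1441, q_1 = 48·1 + 0 = 48 → 1441/48
APPEND 26: p_2 = 26·1441 + 30 = 37496, q_2 = 26·48 + 1 = 1249 → 37496/1249
APPEND 50: p_3 = 50·37496 + 1441 = 1876241, q_3 = 50·1249 + 48 = 62498 → 1876241/62498
APPEND 22: p_4 = 22·1876241 + 37496 = 41314798, q_4 = 22·62498 + 1249 = 1376205 → 41314798/1376205
APPEND 13: p_5 = 13·41314798 + 1876241 = 538968615, q_5 = 13·1376205 + 62498 = 17953163 → 538968615/17953163
APPEND 24: p_6 = 24·538968615 + 41314798 = 12976561558, q_6 = 24·17953163 + 1376205 = 432252117 → 12976561558/432252117
APPEND 44: p_7 = 44·12976561558 + 538968615 = 571507677167, q_7 = 44·432252117 + 17953163 = 19037046311 → 571507677167/19037046311
APPEND 37: p_8 = 37·571507677167 + 12976561558 = 21158760616737, q_8 = 37·19037046311 + 432252117 = 704802965624 → 21158760616737/704802965624

30/1
1441/48
12976561558/432252117
571507677167/19037046311
21158760616737/704802965624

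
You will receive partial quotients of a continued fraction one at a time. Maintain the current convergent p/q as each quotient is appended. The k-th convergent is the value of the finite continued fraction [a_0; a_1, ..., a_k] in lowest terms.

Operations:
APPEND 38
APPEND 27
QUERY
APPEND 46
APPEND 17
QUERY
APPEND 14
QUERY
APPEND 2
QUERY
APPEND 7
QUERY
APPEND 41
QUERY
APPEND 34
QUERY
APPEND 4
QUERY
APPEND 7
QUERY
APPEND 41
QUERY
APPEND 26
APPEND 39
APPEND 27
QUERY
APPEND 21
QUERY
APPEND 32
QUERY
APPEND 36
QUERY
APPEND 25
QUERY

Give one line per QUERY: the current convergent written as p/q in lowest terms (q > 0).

1027/27
804787/21158
11314298/297455
23433383/616068
175347979/4609931
7212700522/189623239
245407165727/6451800057
988841363430/25996823467
7167296709737/188429564326
294848006462647/7751608960833
8095529996008932655/212832990165409627
170305680167318852203/4477368025321856376
5457877295350212203151/143488609800464813659
196653888312774958165639/5170067320842055148100
4921805085114724166344126/129395171630851843516159

APPEND 38: p_0 = 38·1 + 0 = 38, q_0 = 38·0 + 1 = 1 → 38/1
APPEND 27: p_1 = 27·38 + 1 = 1027, q_1 = 27·1 + 0 = 27 → 1027/27
APPEND 46: p_2 = 46·1027 + 38 = 47280, q_2 = 46·27 + 1 = 1243 → 47280/1243
APPEND 17: p_3 = 17·47280 + 1027 = 804787, q_3 = 17·1243 + 27 = 21158 → 804787/21158
APPEND 14: p_4 = 14·804787 + 47280 = 11314298, q_4 = 14·21158 + 1243 = 297455 → 11314298/297455
APPEND 2: p_5 = 2·11314298 + 804787 = 23433383, q_5 = 2·297455 + 21158 = 616068 → 23433383/616068
APPEND 7: p_6 = 7·23433383 + 11314298 = 175347979, q_6 = 7·616068 + 297455 = 4609931 → 175347979/4609931
APPEND 41: p_7 = 41·175347979 + 23433383 = 7212700522, q_7 = 41·4609931 + 616068 = 189623239 → 7212700522/189623239
APPEND 34: p_8 = 34·7212700522 + 175347979 = 245407165727, q_8 = 34·189623239 + 4609931 = 6451800057 → 245407165727/6451800057
APPEND 4: p_9 = 4·245407165727 + 7212700522 = 988841363430, q_9 = 4·6451800057 + 189623239 = 25996823467 → 988841363430/25996823467
APPEND 7: p_10 = 7·988841363430 + 245407165727 = 7167296709737, q_10 = 7·25996823467 + 6451800057 = 188429564326 → 7167296709737/188429564326
APPEND 41: p_11 = 41·7167296709737 + 988841363430 = 294848006462647, q_11 = 41·188429564326 + 25996823467 = 7751608960833 → 294848006462647/7751608960833
APPEND 26: p_12 = 26·294848006462647 + 7167296709737 = 7673215464738559, q_12 = 26·7751608960833 + 188429564326 = 201730262545984 → 7673215464738559/201730262545984
APPEND 39: p_13 = 39·7673215464738559 + 294848006462647 = 299550251131266448, q_13 = 39·201730262545984 + 7751608960833 = 7875231848254209 → 299550251131266448/7875231848254209
APPEND 27: p_14 = 27·299550251131266448 + 7673215464738559 = 8095529996008932655, q_14 = 27·7875231848254209 + 201730262545984 = 212832990165409627 → 8095529996008932655/212832990165409627
APPEND 21: p_15 = 21·8095529996008932655 + 299550251131266448 = 170305680167318852203, q_15 = 21·212832990165409627 + 7875231848254209 = 4477368025321856376 → 170305680167318852203/4477368025321856376
APPEND 32: p_16 = 32·170305680167318852203 + 8095529996008932655 = 5457877295350212203151, q_16 = 32·4477368025321856376 + 212832990165409627 = 143488609800464813659 → 5457877295350212203151/143488609800464813659
APPEND 36: p_17 = 36·5457877295350212203151 + 170305680167318852203 = 196653888312774958165639, q_17 = 36·143488609800464813659 + 4477368025321856376 = 5170067320842055148100 → 196653888312774958165639/5170067320842055148100
APPEND 25: p_18 = 25·196653888312774958165639 + 5457877295350212203151 = 4921805085114724166344126, q_18 = 25·5170067320842055148100 + 143488609800464813659 = 129395171630851843516159 → 4921805085114724166344126/129395171630851843516159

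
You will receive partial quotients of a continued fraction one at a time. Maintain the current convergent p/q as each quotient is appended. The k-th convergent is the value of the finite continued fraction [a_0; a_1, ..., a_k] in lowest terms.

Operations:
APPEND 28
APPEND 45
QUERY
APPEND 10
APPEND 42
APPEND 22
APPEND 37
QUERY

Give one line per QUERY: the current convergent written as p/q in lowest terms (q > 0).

1261/45
434094061/15491092

APPEND 28: p_0 = 28·1 + 0 = 28, q_0 = 28·0 + 1 = 1 → 28/1
APPEND 45: p_1 = 45·28 + 1 = 1261, q_1 = 45·1 + 0 = 45 → 1261/45
APPEND 10: p_2 = 10·1261 + 28 = 12638, q_2 = 10·45 + 1 = 451 → 12638/451
APPEND 42: p_3 = 42·12638 + 1261 = 532057, q_3 = 42·451 + 45 = 18987 → 532057/18987
APPEND 22: p_4 = 22·532057 + 12638 = 11717892, q_4 = 22·18987 + 451 = 418165 → 11717892/418165
APPEND 37: p_5 = 37·11717892 + 532057 = 434094061, q_5 = 37·418165 + 18987 = 15491092 → 434094061/15491092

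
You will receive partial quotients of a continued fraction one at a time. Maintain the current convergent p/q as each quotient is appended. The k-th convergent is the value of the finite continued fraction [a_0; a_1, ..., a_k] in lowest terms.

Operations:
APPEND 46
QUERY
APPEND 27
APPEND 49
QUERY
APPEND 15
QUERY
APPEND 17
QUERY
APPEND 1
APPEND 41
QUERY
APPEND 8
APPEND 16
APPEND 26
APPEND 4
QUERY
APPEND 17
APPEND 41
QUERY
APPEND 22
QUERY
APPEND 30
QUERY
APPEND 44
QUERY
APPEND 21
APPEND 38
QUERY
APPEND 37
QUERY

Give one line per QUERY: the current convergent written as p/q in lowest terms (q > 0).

APPEND 46: p_0 = 46·1 + 0 = 46, q_0 = 46·0 + 1 = 1 → 46/1
APPEND 27: p_1 = 27·46 + 1 = 1243, q_1 = 27·1 + 0 = 27 → 1243/27
APPEND 49: p_2 = 49·1243 + 46 = 60953, q_2 = 49·27 + 1 = 1324 → 60953/1324
APPEND 15: p_3 = 15·60953 + 1243 = 915538, q_3 = 15·1324 + 27 = 19887 → 915538/19887
APPEND 17: p_4 = 17·915538 + 60953 = 15625099, q_4 = 17·19887 + 1324 = 339403 → 15625099/339403
APPEND 1: p_5 = 1·15625099 + 915538 = 16540637, q_5 = 1·339403 + 19887 = 359290 → 16540637/359290
APPEND 41: p_6 = 41·16540637 + 15625099 = 693791216, q_6 = 41·359290 + 339403 = 15070293 → 693791216/15070293
APPEND 8: p_7 = 8·693791216 + 16540637 = 5566870365, q_7 = 8·15070293 + 359290 = 120921634 → 5566870365/120921634
APPEND 16: p_8 = 16·5566870365 + 693791216 = 89763717056, q_8 = 16·120921634 + 15070293 = 1949816437 → 89763717056/1949816437
APPEND 26: p_9 = 26·89763717056 + 5566870365 = 2339423513821, q_9 = 26·1949816437 + 120921634 = 50816148996 → 2339423513821/50816148996
APPEND 4: p_10 = 4·2339423513821 + 89763717056 = 9447457772340, q_10 = 4·50816148996 + 1949816437 = 205214412421 → 9447457772340/205214412421
APPEND 17: p_11 = 17·9447457772340 + 2339423513821 = 162946205643601, q_11 = 17·205214412421 + 50816148996 = 3539461160153 → 162946205643601/3539461160153
APPEND 41: p_12 = 41·162946205643601 + 9447457772340 = 6690241889159981, q_12 = 41·3539461160153 + 205214412421 = 145323121978694 → 6690241889159981/145323121978694
APPEND 22: p_13 = 22·6690241889159981 + 162946205643601 = 147348267767163183, q_13 = 22·145323121978694 + 3539461160153 = 3200648144691421 → 147348267767163183/3200648144691421
APPEND 30: p_14 = 30·147348267767163183 + 6690241889159981 = 4427138274904055471, q_14 = 30·3200648144691421 + 145323121978694 = 96164767462721324 → 4427138274904055471/96164767462721324
APPEND 44: p_15 = 44·4427138274904055471 + 147348267767163183 = 194941432363545603907, q_15 = 44·96164767462721324 + 3200648144691421 = 4234450416504429677 → 194941432363545603907/4234450416504429677
APPEND 21: p_16 = 21·194941432363545603907 + 4427138274904055471 = 4098197217909361737518, q_16 = 21·4234450416504429677 + 96164767462721324 = 89019623514055744541 → 4098197217909361737518/89019623514055744541
APPEND 38: p_17 = 38·4098197217909361737518 + 194941432363545603907 = 155926435712919291629591, q_17 = 38·89019623514055744541 + 4234450416504429677 = 3386980143950622722235 → 155926435712919291629591/3386980143950622722235
APPEND 37: p_18 = 37·155926435712919291629591 + 4098197217909361737518 = 5773376318595923152032385, q_18 = 37·3386980143950622722235 + 89019623514055744541 = 125407284949687096467236 → 5773376318595923152032385/125407284949687096467236

46/1
60953/1324
915538/19887
15625099/339403
693791216/15070293
9447457772340/205214412421
6690241889159981/145323121978694
147348267767163183/3200648144691421
4427138274904055471/96164767462721324
194941432363545603907/4234450416504429677
155926435712919291629591/3386980143950622722235
5773376318595923152032385/125407284949687096467236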